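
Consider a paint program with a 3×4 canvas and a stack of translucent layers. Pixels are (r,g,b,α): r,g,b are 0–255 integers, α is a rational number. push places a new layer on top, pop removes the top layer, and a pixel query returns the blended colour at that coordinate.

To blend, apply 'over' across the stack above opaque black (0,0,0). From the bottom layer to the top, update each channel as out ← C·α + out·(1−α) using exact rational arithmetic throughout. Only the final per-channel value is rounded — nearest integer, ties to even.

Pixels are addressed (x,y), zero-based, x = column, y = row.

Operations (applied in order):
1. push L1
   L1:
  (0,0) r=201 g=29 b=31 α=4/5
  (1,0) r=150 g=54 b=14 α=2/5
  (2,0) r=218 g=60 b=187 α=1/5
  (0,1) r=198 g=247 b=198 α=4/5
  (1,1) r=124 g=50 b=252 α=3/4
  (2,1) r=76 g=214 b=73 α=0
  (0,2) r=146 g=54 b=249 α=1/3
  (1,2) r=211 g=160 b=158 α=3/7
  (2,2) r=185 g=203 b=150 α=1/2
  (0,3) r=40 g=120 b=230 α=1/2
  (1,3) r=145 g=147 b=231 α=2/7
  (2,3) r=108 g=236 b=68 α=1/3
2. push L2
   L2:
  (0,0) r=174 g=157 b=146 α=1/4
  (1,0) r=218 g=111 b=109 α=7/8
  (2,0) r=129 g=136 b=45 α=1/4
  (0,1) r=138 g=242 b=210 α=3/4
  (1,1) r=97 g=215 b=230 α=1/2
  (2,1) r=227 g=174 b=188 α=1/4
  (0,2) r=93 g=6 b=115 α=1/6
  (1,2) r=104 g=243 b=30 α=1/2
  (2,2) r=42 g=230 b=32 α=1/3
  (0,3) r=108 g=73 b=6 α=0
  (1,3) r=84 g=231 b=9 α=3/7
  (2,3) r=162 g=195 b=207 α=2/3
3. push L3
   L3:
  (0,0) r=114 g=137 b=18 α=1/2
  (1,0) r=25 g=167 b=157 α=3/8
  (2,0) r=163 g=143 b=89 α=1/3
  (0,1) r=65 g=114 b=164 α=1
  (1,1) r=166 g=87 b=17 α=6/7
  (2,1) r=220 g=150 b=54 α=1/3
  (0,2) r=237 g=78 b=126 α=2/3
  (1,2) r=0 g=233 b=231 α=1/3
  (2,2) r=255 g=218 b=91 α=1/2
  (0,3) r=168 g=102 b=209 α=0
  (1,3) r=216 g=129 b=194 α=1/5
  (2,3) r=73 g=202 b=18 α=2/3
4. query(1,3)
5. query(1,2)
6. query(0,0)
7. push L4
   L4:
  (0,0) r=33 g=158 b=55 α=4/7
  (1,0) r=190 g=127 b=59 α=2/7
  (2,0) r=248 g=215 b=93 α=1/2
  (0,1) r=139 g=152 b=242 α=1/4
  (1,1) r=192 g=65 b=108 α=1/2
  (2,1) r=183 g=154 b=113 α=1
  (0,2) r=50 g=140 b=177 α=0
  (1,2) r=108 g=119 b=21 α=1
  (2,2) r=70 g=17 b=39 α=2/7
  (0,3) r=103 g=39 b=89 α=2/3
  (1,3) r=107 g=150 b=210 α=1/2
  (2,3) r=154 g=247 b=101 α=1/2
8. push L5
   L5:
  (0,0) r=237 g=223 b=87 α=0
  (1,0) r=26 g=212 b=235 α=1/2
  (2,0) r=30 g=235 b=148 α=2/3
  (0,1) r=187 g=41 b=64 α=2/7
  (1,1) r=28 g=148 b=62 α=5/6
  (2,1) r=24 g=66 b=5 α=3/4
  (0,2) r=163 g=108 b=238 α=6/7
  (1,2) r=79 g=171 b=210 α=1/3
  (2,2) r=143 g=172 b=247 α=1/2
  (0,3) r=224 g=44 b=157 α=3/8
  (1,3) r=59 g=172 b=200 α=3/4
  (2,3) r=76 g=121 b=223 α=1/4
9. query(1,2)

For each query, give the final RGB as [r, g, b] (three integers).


at x=1,y=3 over L1,L2,L3:
+L1 (α=2/7) → [290/7, 42, 66]
+L2 (α=3/7) → [2924/49, 123, 291/7]
+L3 (α=1/5) → [4456/49, 621/5, 2522/35]
rounded: [91, 124, 72]

at x=1,y=2 over L1,L2,L3:
after L1 α=3/7: [633/7, 480/7, 474/7]
after L2 α=1/2: [1361/14, 2181/14, 342/7]
after L3 α=1/3: [1361/21, 3812/21, 767/7]
rounded: [65, 182, 110]

query (0,0) [L1,L2,L3] — begin 0,0,0
+L1 (α=4/5) → [804/5, 116/5, 124/5]
+L2 (α=1/4) → [1641/10, 1133/20, 551/10]
+L3 (α=1/2) → [2781/20, 3873/40, 731/20]
→ [139, 97, 37]

at x=1,y=2 over L1,L2,L3,L4,L5:
+L1 (α=3/7) → [633/7, 480/7, 474/7]
+L2 (α=1/2) → [1361/14, 2181/14, 342/7]
+L3 (α=1/3) → [1361/21, 3812/21, 767/7]
+L4 (α=1) → [108, 119, 21]
+L5 (α=1/3) → [295/3, 409/3, 84]
= [98, 136, 84]


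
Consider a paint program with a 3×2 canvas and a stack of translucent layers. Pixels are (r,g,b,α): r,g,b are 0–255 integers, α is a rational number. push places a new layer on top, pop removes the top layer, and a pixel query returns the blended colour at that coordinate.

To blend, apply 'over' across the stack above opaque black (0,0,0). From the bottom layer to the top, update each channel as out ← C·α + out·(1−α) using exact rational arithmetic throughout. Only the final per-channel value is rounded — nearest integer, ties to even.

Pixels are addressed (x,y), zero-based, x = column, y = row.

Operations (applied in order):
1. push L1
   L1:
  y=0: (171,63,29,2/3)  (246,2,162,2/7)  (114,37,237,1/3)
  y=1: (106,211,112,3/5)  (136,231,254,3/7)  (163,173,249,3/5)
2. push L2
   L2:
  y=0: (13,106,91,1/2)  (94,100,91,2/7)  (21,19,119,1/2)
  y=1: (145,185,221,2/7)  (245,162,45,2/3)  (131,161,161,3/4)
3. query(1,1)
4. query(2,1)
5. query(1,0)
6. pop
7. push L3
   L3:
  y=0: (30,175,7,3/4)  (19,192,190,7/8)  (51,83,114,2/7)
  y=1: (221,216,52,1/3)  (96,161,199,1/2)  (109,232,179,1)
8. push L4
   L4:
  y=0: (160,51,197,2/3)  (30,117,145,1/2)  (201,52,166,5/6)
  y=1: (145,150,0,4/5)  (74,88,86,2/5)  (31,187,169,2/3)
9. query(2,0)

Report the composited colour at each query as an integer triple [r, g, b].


at x=1,y=1 over L1,L2:
after L1 α=3/7: [408/7, 99, 762/7]
after L2 α=2/3: [3838/21, 141, 464/7]
= [183, 141, 66]

(2,1) stack=L1,L2; from [0,0,0]:
+L1 (α=3/5) → [489/5, 519/5, 747/5]
+L2 (α=3/4) → [1227/10, 1467/10, 1581/10]
= [123, 147, 158]

at x=1,y=0 over L1,L2:
+L1 (α=2/7) → [492/7, 4/7, 324/7]
+L2 (α=2/7) → [3776/49, 1420/49, 2894/49]
→ [77, 29, 59]

(2,0) stack=L1,L3,L4; from [0,0,0]:
+L1 (α=1/3) → [38, 37/3, 79]
+L3 (α=2/7) → [292/7, 683/21, 89]
+L4 (α=5/6) → [7327/42, 6143/126, 919/6]
rounded: [174, 49, 153]


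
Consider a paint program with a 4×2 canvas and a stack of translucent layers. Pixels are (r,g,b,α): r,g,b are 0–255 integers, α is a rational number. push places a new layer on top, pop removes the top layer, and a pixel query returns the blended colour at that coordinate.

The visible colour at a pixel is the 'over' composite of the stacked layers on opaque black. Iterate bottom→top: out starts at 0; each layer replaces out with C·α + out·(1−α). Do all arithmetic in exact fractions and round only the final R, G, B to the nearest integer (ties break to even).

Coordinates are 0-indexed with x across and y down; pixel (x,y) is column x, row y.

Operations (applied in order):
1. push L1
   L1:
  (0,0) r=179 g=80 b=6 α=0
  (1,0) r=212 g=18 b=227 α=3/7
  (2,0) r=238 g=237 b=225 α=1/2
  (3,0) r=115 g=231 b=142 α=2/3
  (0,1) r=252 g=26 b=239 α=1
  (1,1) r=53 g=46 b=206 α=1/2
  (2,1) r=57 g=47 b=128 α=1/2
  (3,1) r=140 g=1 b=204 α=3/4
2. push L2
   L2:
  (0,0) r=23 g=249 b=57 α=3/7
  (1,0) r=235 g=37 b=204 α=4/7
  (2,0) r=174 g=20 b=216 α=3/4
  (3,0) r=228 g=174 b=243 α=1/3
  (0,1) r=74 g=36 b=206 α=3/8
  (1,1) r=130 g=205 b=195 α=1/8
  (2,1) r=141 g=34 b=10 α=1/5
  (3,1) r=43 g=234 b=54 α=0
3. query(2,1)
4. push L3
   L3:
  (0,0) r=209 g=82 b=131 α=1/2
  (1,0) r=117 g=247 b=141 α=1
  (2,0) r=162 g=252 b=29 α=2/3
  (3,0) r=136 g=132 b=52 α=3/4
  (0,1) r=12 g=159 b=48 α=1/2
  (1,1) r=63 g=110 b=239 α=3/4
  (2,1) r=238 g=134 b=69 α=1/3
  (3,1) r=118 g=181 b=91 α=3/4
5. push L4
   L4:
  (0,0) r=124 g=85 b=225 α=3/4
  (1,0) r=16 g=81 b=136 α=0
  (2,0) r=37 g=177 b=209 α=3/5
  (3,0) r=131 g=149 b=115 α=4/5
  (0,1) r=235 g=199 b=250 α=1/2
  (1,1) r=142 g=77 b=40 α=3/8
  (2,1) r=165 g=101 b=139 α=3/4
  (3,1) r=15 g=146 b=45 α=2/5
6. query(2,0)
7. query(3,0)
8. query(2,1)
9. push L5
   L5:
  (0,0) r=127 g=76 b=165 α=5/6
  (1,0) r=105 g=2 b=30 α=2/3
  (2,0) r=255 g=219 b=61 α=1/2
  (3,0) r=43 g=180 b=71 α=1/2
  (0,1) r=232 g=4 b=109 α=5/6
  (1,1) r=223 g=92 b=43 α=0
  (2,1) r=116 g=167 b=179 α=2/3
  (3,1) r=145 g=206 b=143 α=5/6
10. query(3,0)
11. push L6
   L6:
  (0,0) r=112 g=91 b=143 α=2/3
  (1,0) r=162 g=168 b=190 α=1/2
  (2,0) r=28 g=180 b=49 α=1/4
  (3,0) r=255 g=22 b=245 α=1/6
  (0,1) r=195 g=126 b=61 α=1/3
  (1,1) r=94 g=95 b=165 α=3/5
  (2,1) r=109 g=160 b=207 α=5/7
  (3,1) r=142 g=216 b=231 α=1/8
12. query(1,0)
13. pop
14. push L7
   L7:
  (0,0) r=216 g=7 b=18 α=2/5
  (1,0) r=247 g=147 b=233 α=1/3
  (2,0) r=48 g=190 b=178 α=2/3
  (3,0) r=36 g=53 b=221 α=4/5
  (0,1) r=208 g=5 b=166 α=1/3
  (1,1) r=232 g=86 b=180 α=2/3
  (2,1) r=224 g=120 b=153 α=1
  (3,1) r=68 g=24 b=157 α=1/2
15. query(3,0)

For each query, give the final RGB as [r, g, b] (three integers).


at x=2,y=1 over L1,L2:
+L1 (α=1/2) → [57/2, 47/2, 64]
+L2 (α=1/5) → [51, 128/5, 266/5]
= [51, 26, 53]

at x=2,y=0 over L1,L2,L3,L4:
after L1 α=1/2: [119, 237/2, 225/2]
after L2 α=3/4: [641/4, 357/8, 1521/8]
after L3 α=2/3: [1937/12, 1463/8, 1985/24]
after L4 α=3/5: [2603/30, 3587/20, 9509/60]
rounded: [87, 179, 158]

query (3,0) [L1,L2,L3,L4] — begin 0,0,0
after L1 α=2/3: [230/3, 154, 284/3]
after L2 α=1/3: [1144/9, 482/3, 1297/9]
after L3 α=3/4: [1204/9, 835/6, 2701/36]
after L4 α=4/5: [1184/9, 4411/30, 19261/180]
→ [132, 147, 107]

at x=2,y=1 over L1,L2,L3,L4:
L1 α=1/2: [57/2, 47/2, 64]
L2 α=1/5: [51, 128/5, 266/5]
L3 α=1/3: [340/3, 926/15, 877/15]
L4 α=3/4: [1825/12, 5471/60, 1783/15]
→ [152, 91, 119]

at x=3,y=0 over L1,L2,L3,L4,L5:
L1 α=2/3: [230/3, 154, 284/3]
L2 α=1/3: [1144/9, 482/3, 1297/9]
L3 α=3/4: [1204/9, 835/6, 2701/36]
L4 α=4/5: [1184/9, 4411/30, 19261/180]
L5 α=1/2: [1571/18, 9811/60, 32041/360]
rounded: [87, 164, 89]

(1,0) stack=L1,L2,L3,L4,L5,L6; from [0,0,0]:
after L1 α=3/7: [636/7, 54/7, 681/7]
after L2 α=4/7: [8488/49, 1198/49, 7755/49]
after L3 α=1: [117, 247, 141]
after L4 α=0: [117, 247, 141]
after L5 α=2/3: [109, 251/3, 67]
after L6 α=1/2: [271/2, 755/6, 257/2]
rounded: [136, 126, 128]

query (3,0) [L1,L2,L3,L4,L5,L7] — begin 0,0,0
+L1 (α=2/3) → [230/3, 154, 284/3]
+L2 (α=1/3) → [1144/9, 482/3, 1297/9]
+L3 (α=3/4) → [1204/9, 835/6, 2701/36]
+L4 (α=4/5) → [1184/9, 4411/30, 19261/180]
+L5 (α=1/2) → [1571/18, 9811/60, 32041/360]
+L7 (α=4/5) → [4163/90, 22531/300, 350281/1800]
= [46, 75, 195]


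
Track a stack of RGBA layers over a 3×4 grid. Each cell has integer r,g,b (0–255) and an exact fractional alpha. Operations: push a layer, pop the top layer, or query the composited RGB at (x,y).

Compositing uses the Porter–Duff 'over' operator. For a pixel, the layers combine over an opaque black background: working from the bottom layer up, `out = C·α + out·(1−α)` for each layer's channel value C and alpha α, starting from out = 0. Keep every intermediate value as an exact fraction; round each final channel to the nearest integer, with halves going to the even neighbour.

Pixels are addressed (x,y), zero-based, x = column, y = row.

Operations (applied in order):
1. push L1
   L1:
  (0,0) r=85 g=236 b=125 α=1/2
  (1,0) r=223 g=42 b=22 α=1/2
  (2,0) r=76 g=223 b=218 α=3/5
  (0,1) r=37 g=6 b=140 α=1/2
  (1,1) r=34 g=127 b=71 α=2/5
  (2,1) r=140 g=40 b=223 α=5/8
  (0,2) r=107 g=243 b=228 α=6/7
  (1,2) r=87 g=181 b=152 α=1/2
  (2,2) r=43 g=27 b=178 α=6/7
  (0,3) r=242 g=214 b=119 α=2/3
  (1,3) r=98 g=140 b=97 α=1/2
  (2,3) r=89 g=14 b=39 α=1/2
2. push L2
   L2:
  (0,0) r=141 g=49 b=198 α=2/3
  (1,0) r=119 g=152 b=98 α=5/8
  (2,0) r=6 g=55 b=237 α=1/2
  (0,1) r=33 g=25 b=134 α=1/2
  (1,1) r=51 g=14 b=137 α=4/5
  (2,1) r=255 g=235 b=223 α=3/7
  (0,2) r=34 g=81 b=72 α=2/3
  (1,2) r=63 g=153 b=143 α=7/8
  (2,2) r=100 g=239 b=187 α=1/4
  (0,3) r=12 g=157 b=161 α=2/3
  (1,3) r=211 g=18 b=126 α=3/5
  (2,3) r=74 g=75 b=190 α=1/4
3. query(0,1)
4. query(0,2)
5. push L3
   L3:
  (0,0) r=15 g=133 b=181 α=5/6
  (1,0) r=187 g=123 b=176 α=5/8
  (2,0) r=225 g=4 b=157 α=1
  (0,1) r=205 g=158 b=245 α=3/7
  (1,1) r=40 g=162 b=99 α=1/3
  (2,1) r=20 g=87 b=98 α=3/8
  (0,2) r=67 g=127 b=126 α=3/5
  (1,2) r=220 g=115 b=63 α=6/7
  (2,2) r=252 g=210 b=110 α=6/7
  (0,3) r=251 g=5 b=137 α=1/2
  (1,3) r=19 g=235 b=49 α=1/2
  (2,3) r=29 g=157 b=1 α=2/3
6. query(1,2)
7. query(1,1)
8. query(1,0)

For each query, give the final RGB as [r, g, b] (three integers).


query (0,1) [L1,L2] — begin 0,0,0
after L1 α=1/2: [37/2, 3, 70]
after L2 α=1/2: [103/4, 14, 102]
→ [26, 14, 102]

(0,2) stack=L1,L2; from [0,0,0]:
+L1 (α=6/7) → [642/7, 1458/7, 1368/7]
+L2 (α=2/3) → [1118/21, 864/7, 792/7]
rounded: [53, 123, 113]

at x=1,y=2 over L1,L2,L3:
L1 α=1/2: [87/2, 181/2, 76]
L2 α=7/8: [969/16, 2323/16, 1077/8]
L3 α=6/7: [22089/112, 1909/16, 4101/56]
= [197, 119, 73]

query (1,1) [L1,L2,L3] — begin 0,0,0
after L1 α=2/5: [68/5, 254/5, 142/5]
after L2 α=4/5: [1088/25, 534/25, 2882/25]
after L3 α=1/3: [3176/75, 1706/25, 8239/75]
= [42, 68, 110]

(1,0) stack=L1,L2,L3; from [0,0,0]:
+L1 (α=1/2) → [223/2, 21, 11]
+L2 (α=5/8) → [1859/16, 823/8, 523/8]
+L3 (α=5/8) → [20537/128, 7389/64, 8609/64]
= [160, 115, 135]


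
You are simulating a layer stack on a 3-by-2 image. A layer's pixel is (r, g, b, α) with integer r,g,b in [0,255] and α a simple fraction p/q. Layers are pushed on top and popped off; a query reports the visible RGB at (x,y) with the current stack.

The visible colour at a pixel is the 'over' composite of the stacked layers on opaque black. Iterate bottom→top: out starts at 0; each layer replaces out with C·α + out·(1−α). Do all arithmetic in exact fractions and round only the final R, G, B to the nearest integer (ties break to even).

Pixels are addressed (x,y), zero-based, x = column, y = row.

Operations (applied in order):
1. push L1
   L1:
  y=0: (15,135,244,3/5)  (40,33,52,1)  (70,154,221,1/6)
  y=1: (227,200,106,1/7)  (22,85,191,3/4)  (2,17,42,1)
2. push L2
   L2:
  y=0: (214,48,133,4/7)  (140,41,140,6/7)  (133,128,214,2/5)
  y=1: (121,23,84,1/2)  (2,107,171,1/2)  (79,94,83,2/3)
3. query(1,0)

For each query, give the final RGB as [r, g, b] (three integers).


at x=1,y=0 over L1,L2:
L1 α=1: [40, 33, 52]
L2 α=6/7: [880/7, 279/7, 892/7]
→ [126, 40, 127]


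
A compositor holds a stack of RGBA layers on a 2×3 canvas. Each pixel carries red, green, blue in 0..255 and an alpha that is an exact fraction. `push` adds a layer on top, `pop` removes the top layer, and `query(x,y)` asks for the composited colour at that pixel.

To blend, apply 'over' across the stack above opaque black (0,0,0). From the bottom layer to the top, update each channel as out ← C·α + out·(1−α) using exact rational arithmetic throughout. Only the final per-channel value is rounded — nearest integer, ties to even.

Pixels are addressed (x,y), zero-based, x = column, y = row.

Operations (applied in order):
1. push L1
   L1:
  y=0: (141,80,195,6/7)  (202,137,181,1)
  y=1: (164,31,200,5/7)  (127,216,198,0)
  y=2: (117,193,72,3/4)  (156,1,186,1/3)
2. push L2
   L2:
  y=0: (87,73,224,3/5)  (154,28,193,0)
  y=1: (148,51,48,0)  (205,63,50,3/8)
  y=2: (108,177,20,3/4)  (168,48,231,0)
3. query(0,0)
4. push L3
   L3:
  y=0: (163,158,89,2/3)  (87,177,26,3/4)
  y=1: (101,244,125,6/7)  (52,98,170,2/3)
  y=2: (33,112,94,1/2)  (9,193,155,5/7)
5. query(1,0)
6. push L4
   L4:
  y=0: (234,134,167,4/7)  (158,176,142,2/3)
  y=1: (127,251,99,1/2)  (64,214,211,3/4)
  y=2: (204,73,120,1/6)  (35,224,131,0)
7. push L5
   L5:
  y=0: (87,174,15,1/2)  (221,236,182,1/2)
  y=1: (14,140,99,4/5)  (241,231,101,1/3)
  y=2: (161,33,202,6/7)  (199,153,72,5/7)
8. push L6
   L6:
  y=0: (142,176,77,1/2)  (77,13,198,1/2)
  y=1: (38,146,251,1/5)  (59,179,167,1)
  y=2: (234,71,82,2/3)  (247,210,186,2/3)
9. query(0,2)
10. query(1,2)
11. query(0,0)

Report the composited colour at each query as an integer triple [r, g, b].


at x=0,y=0 over L1,L2:
after L1 α=6/7: [846/7, 480/7, 1170/7]
after L2 α=3/5: [3519/35, 2493/35, 7044/35]
rounded: [101, 71, 201]

(1,0) stack=L1,L2,L3; from [0,0,0]:
L1 α=1: [202, 137, 181]
L2 α=0: [202, 137, 181]
L3 α=3/4: [463/4, 167, 259/4]
→ [116, 167, 65]

(0,2) stack=L1,L2,L3,L4,L5,L6; from [0,0,0]:
+L1 (α=3/4) → [351/4, 579/4, 54]
+L2 (α=3/4) → [1647/16, 2703/16, 57/2]
+L3 (α=1/2) → [2175/32, 4495/32, 245/4]
+L4 (α=1/6) → [5801/64, 24811/192, 1705/24]
+L5 (α=6/7) → [67625/448, 62827/1344, 4399/24]
+L6 (α=2/3) → [277289/1344, 253675/4032, 8335/72]
= [206, 63, 116]

at x=1,y=2 over L1,L2,L3,L4,L5,L6:
L1 α=1/3: [52, 1/3, 62]
L2 α=0: [52, 1/3, 62]
L3 α=5/7: [149/7, 2897/21, 899/7]
L4 α=0: [149/7, 2897/21, 899/7]
L5 α=5/7: [7263/49, 21859/147, 4318/49]
L6 α=2/3: [31469/147, 83599/441, 22546/147]
rounded: [214, 190, 153]

(0,0) stack=L1,L2,L3,L4,L5,L6; from [0,0,0]:
L1 α=6/7: [846/7, 480/7, 1170/7]
L2 α=3/5: [3519/35, 2493/35, 7044/35]
L3 α=2/3: [14929/105, 13553/105, 13274/105]
L4 α=4/7: [47689/245, 32313/245, 36654/245]
L5 α=1/2: [34502/245, 74943/490, 40329/490]
L6 α=1/2: [34646/245, 161183/980, 78059/980]
→ [141, 164, 80]


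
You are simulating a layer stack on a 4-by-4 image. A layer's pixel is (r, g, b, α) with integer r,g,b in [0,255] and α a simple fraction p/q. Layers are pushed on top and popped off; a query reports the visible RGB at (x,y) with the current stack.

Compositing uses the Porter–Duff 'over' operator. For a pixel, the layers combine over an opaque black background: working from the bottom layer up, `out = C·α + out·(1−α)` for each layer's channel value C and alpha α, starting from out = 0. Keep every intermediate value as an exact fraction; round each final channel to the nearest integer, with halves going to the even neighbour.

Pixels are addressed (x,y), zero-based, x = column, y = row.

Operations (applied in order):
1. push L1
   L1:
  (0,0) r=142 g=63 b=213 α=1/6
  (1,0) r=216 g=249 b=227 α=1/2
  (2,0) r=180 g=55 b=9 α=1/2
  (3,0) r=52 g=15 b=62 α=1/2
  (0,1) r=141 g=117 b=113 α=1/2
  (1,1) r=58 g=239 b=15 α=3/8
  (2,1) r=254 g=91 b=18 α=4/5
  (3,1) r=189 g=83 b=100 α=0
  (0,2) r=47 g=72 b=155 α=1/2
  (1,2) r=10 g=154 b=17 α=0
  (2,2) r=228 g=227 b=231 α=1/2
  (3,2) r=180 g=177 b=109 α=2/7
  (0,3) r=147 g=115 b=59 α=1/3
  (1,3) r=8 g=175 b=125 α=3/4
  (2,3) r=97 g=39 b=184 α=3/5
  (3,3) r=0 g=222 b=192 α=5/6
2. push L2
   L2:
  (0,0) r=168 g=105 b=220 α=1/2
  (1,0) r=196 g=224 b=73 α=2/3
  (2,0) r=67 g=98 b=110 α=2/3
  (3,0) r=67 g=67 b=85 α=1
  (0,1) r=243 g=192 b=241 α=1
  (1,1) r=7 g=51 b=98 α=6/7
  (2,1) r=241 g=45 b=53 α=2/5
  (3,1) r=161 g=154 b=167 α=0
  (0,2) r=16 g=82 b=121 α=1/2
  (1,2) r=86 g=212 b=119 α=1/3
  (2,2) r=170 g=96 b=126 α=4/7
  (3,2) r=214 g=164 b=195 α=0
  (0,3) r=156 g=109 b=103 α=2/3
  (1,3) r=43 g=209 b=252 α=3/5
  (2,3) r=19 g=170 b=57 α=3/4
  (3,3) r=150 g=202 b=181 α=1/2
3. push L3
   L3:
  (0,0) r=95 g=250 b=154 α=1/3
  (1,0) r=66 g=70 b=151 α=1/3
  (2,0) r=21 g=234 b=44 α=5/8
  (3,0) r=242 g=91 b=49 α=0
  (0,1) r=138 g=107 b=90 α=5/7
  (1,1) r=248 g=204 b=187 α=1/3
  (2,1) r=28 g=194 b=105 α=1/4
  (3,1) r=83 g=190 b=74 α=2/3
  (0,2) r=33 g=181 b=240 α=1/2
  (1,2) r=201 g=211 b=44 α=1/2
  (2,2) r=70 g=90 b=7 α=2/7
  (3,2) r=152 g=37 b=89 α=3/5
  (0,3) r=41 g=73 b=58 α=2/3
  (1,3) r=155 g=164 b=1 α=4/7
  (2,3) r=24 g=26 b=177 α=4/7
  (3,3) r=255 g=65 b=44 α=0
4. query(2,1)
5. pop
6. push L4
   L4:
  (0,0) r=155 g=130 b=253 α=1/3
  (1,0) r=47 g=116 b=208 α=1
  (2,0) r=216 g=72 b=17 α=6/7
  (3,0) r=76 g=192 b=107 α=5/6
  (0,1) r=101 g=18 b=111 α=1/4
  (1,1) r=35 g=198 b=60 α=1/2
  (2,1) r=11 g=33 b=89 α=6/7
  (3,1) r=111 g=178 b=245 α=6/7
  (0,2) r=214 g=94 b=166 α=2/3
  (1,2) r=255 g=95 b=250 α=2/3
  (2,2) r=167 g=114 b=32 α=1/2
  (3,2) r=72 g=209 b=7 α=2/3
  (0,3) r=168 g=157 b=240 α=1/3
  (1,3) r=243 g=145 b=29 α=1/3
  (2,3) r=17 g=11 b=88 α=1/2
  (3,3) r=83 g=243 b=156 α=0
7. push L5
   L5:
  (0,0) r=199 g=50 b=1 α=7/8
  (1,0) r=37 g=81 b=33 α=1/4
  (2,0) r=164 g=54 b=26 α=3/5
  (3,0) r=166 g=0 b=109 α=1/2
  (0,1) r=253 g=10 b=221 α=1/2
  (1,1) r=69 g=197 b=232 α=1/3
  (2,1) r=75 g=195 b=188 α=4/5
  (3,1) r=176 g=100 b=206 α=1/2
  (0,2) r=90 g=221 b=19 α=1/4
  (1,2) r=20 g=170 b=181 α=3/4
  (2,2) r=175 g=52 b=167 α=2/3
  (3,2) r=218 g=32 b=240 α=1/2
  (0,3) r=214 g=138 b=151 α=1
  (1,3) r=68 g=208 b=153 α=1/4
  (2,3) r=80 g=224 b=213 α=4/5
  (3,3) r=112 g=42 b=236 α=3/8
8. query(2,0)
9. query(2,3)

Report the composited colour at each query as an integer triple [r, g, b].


(2,1) stack=L1,L2,L3; from [0,0,0]:
after L1 α=4/5: [1016/5, 364/5, 72/5]
after L2 α=2/5: [5458/25, 1542/25, 746/25]
after L3 α=1/4: [8537/50, 2369/25, 4863/100]
= [171, 95, 49]

query (2,0) [L1,L2,L4,L5] — begin 0,0,0
+L1 (α=1/2) → [90, 55/2, 9/2]
+L2 (α=2/3) → [224/3, 149/2, 449/6]
+L4 (α=6/7) → [4112/21, 1013/14, 1061/42]
+L5 (α=3/5) → [18556/105, 2147/35, 2699/105]
= [177, 61, 26]

query (2,3) [L1,L2,L4,L5] — begin 0,0,0
+L1 (α=3/5) → [291/5, 117/5, 552/5]
+L2 (α=3/4) → [144/5, 2667/20, 1407/20]
+L4 (α=1/2) → [229/10, 2887/40, 3167/40]
+L5 (α=4/5) → [3429/50, 38727/200, 37247/200]
= [69, 194, 186]


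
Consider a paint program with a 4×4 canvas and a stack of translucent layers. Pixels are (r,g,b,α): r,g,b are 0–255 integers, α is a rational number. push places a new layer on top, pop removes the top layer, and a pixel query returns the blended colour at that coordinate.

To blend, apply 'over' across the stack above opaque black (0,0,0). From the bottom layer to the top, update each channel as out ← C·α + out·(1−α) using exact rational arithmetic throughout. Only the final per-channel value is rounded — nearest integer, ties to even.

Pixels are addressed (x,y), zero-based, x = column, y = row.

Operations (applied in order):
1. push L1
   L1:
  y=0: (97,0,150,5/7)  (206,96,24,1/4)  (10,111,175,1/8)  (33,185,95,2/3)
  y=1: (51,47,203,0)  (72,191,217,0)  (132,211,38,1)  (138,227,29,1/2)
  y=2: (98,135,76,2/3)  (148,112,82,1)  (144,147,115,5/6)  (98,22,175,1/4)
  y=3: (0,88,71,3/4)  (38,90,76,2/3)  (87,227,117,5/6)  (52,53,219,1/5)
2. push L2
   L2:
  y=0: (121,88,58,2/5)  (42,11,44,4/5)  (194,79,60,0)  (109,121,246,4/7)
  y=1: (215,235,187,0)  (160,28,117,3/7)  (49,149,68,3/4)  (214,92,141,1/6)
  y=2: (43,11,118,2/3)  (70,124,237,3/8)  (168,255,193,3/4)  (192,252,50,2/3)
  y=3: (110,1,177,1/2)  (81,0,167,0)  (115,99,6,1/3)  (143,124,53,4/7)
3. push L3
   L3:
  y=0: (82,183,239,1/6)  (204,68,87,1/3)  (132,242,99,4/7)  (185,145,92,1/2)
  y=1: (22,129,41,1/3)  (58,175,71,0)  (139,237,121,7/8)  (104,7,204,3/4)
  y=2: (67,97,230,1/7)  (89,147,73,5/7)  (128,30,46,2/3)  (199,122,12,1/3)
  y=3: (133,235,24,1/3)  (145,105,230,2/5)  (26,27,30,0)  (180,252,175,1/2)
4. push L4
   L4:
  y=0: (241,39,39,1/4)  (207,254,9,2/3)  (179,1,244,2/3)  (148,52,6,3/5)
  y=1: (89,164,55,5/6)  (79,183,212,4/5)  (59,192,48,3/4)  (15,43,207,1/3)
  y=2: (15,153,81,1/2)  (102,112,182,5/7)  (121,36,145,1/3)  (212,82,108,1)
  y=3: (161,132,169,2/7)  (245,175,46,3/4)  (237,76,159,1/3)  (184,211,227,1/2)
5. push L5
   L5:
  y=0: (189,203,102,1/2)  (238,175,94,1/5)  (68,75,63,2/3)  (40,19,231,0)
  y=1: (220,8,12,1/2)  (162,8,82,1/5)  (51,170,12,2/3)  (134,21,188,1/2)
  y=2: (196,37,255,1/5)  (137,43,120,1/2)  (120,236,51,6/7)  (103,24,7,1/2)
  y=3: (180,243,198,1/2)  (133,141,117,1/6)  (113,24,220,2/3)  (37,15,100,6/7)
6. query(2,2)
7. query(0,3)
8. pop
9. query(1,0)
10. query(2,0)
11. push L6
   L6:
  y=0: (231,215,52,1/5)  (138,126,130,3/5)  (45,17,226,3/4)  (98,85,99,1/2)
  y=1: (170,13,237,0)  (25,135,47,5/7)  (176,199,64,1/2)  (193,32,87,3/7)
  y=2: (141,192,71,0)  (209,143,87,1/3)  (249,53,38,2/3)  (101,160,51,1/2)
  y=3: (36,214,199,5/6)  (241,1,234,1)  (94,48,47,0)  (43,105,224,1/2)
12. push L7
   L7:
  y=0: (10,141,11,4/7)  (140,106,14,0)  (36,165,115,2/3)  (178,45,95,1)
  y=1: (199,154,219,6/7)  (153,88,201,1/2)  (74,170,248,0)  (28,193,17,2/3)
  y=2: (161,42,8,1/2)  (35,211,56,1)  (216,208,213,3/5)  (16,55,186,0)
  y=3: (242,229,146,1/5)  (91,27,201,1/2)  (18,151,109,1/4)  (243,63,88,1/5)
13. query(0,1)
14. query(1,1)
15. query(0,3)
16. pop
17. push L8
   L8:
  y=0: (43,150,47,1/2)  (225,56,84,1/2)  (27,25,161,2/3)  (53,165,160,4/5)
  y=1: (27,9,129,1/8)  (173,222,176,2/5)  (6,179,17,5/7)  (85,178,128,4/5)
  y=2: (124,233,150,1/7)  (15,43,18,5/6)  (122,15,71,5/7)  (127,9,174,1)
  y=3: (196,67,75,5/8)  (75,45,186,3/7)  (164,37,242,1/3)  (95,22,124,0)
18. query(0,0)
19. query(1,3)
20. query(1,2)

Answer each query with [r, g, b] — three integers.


query (2,2) [L1,L2,L3,L4,L5] — begin 0,0,0
L1 α=5/6: [120, 245/2, 575/6]
L2 α=3/4: [156, 1775/8, 4049/24]
L3 α=2/3: [412/3, 2255/24, 6257/72]
L4 α=1/3: [1187/9, 2687/36, 11477/108]
L5 α=6/7: [7667/63, 53663/252, 44525/756]
rounded: [122, 213, 59]

(0,3) stack=L1,L2,L3,L4,L5; from [0,0,0]:
after L1 α=3/4: [0, 66, 213/4]
after L2 α=1/2: [55, 67/2, 921/8]
after L3 α=1/3: [81, 302/3, 339/4]
after L4 α=2/7: [727/7, 2302/21, 3047/28]
after L5 α=1/2: [1987/14, 7405/42, 8591/56]
= [142, 176, 153]

(1,0) stack=L1,L2,L3,L4; from [0,0,0]:
+L1 (α=1/4) → [103/2, 24, 6]
+L2 (α=4/5) → [439/10, 68/5, 182/5]
+L3 (α=1/3) → [1459/15, 476/15, 799/15]
+L4 (α=2/3) → [7669/45, 8096/45, 1069/45]
= [170, 180, 24]

(2,0) stack=L1,L2,L3,L4; from [0,0,0]:
+L1 (α=1/8) → [5/4, 111/8, 175/8]
+L2 (α=0) → [5/4, 111/8, 175/8]
+L3 (α=4/7) → [2127/28, 8077/56, 3693/56]
+L4 (α=2/3) → [12151/84, 8189/168, 31021/168]
rounded: [145, 49, 185]

query (0,1) [L1,L2,L3,L4,L6,L7] — begin 0,0,0
after L1 α=0: [0, 0, 0]
after L2 α=0: [0, 0, 0]
after L3 α=1/3: [22/3, 43, 41/3]
after L4 α=5/6: [1357/18, 863/6, 433/9]
after L6 α=0: [1357/18, 863/6, 433/9]
after L7 α=6/7: [22849/126, 6407/42, 12259/63]
→ [181, 153, 195]

query (1,1) [L1,L2,L3,L4,L6,L7] — begin 0,0,0
+L1 (α=0) → [0, 0, 0]
+L2 (α=3/7) → [480/7, 12, 351/7]
+L3 (α=0) → [480/7, 12, 351/7]
+L4 (α=4/5) → [2692/35, 744/5, 6287/35]
+L6 (α=5/7) → [9759/245, 4863/35, 20799/245]
+L7 (α=1/2) → [23622/245, 7943/70, 35022/245]
= [96, 113, 143]

at x=0,y=3 over L1,L2,L3,L4,L6,L7:
L1 α=3/4: [0, 66, 213/4]
L2 α=1/2: [55, 67/2, 921/8]
L3 α=1/3: [81, 302/3, 339/4]
L4 α=2/7: [727/7, 2302/21, 3047/28]
L6 α=5/6: [1987/42, 12386/63, 30907/168]
L7 α=1/5: [9056/105, 63971/315, 37039/210]
→ [86, 203, 176]

(0,0) stack=L1,L2,L3,L4,L6,L8; from [0,0,0]:
+L1 (α=5/7) → [485/7, 0, 750/7]
+L2 (α=2/5) → [3149/35, 176/5, 3062/35]
+L3 (α=1/6) → [1241/14, 359/6, 4735/42]
+L4 (α=1/4) → [7097/56, 437/8, 5281/56]
+L6 (α=1/5) → [10331/70, 867/10, 6009/70]
+L8 (α=1/2) → [13341/140, 2367/20, 9299/140]
→ [95, 118, 66]

at x=1,y=3 over L1,L2,L3,L4,L6,L8:
+L1 (α=2/3) → [76/3, 60, 152/3]
+L2 (α=0) → [76/3, 60, 152/3]
+L3 (α=2/5) → [366/5, 78, 612/5]
+L4 (α=3/4) → [4041/20, 603/4, 651/10]
+L6 (α=1) → [241, 1, 234]
+L8 (α=3/7) → [1189/7, 139/7, 1494/7]
rounded: [170, 20, 213]

at x=1,y=2 over L1,L2,L3,L4,L6,L8:
after L1 α=1: [148, 112, 82]
after L2 α=3/8: [475/4, 233/2, 1121/8]
after L3 α=5/7: [195/2, 968/7, 2581/28]
after L4 α=5/7: [705/7, 5856/49, 15321/98]
after L6 α=1/3: [2873/21, 18719/147, 6528/49]
after L8 α=5/6: [2224/63, 25162/441, 1823/49]
= [35, 57, 37]


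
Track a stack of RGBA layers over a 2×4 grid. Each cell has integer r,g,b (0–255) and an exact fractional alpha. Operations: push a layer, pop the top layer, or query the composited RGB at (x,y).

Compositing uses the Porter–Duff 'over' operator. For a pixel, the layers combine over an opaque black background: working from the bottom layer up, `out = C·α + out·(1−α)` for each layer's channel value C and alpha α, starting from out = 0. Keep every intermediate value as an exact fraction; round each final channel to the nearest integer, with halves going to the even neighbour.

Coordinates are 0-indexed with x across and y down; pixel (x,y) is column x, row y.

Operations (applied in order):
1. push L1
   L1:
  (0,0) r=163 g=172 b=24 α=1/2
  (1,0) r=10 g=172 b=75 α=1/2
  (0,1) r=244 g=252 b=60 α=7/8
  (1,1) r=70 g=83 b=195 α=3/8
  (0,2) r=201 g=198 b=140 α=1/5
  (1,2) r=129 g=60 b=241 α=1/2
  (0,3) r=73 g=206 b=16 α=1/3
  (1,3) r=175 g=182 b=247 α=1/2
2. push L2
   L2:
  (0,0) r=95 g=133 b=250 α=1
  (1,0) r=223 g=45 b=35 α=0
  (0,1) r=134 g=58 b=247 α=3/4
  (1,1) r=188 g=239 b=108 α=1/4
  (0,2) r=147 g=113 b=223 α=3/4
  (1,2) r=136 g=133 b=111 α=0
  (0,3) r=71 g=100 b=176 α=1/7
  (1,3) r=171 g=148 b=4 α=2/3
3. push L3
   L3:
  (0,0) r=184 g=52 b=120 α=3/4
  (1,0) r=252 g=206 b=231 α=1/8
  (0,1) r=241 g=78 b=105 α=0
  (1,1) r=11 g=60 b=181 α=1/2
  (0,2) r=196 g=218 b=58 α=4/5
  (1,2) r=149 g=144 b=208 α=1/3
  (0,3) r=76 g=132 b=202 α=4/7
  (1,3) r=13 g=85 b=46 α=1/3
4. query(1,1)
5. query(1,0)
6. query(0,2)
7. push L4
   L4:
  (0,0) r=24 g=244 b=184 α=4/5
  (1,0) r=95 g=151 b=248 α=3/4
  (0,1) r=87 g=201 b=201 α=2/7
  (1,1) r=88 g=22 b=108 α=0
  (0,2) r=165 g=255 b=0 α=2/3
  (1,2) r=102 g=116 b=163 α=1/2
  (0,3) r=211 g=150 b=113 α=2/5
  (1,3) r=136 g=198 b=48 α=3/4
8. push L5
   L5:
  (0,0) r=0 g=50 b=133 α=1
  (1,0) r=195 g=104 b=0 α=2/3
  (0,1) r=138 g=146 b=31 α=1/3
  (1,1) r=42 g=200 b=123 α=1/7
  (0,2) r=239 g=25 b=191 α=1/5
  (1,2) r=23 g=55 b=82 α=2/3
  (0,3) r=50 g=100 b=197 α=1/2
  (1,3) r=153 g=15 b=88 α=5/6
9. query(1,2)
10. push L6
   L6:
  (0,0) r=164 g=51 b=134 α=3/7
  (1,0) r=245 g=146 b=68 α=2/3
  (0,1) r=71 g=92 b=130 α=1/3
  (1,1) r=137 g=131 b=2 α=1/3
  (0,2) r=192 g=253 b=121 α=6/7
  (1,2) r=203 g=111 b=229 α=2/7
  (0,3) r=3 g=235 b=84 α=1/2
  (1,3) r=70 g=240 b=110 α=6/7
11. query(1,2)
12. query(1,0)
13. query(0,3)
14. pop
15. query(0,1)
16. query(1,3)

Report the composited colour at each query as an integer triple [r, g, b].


(1,1) stack=L1,L2,L3; from [0,0,0]:
+L1 (α=3/8) → [105/4, 249/8, 585/8]
+L2 (α=1/4) → [1067/16, 2659/32, 2619/32]
+L3 (α=1/2) → [1243/32, 4579/64, 8411/64]
→ [39, 72, 131]

(1,0) stack=L1,L2,L3; from [0,0,0]:
after L1 α=1/2: [5, 86, 75/2]
after L2 α=0: [5, 86, 75/2]
after L3 α=1/8: [287/8, 101, 987/16]
rounded: [36, 101, 62]

at x=0,y=2 over L1,L2,L3:
L1 α=1/5: [201/5, 198/5, 28]
L2 α=3/4: [1203/10, 1893/20, 697/4]
L3 α=4/5: [9043/50, 19333/100, 325/4]
= [181, 193, 81]

(1,2) stack=L1,L2,L3,L4,L5; from [0,0,0]:
+L1 (α=1/2) → [129/2, 30, 241/2]
+L2 (α=0) → [129/2, 30, 241/2]
+L3 (α=1/3) → [278/3, 68, 449/3]
+L4 (α=1/2) → [292/3, 92, 469/3]
+L5 (α=2/3) → [430/9, 202/3, 961/9]
rounded: [48, 67, 107]

at x=1,y=2 over L1,L2,L3,L4,L5,L6:
+L1 (α=1/2) → [129/2, 30, 241/2]
+L2 (α=0) → [129/2, 30, 241/2]
+L3 (α=1/3) → [278/3, 68, 449/3]
+L4 (α=1/2) → [292/3, 92, 469/3]
+L5 (α=2/3) → [430/9, 202/3, 961/9]
+L6 (α=2/7) → [5804/63, 1676/21, 8927/63]
= [92, 80, 142]

(1,0) stack=L1,L2,L3,L4,L5,L6; from [0,0,0]:
L1 α=1/2: [5, 86, 75/2]
L2 α=0: [5, 86, 75/2]
L3 α=1/8: [287/8, 101, 987/16]
L4 α=3/4: [2567/32, 277/2, 12891/64]
L5 α=2/3: [15047/96, 231/2, 4297/64]
L6 α=2/3: [62087/288, 815/6, 13001/192]
→ [216, 136, 68]

at x=0,y=3 over L1,L2,L3,L4,L5,L6:
+L1 (α=1/3) → [73/3, 206/3, 16/3]
+L2 (α=1/7) → [31, 512/7, 208/7]
+L3 (α=4/7) → [397/7, 5232/49, 6280/49]
+L4 (α=2/5) → [829/7, 30396/245, 29914/245]
+L5 (α=1/2) → [1179/14, 27448/245, 78179/490]
+L6 (α=1/2) → [1221/28, 85023/490, 119339/980]
→ [44, 174, 122]

query (0,1) [L1,L2,L3,L4,L5] — begin 0,0,0
after L1 α=7/8: [427/2, 441/2, 105/2]
after L2 α=3/4: [1231/8, 789/8, 1587/8]
after L3 α=0: [1231/8, 789/8, 1587/8]
after L4 α=2/7: [7547/56, 1023/8, 1593/8]
after L5 α=1/3: [11411/84, 1607/12, 1717/12]
→ [136, 134, 143]

at x=1,y=3 over L1,L2,L3,L4,L5:
after L1 α=1/2: [175/2, 91, 247/2]
after L2 α=2/3: [859/6, 129, 263/6]
after L3 α=1/3: [898/9, 343/3, 401/9]
after L4 α=3/4: [2285/18, 2125/12, 1697/36]
after L5 α=5/6: [16055/108, 3025/72, 17537/216]
= [149, 42, 81]


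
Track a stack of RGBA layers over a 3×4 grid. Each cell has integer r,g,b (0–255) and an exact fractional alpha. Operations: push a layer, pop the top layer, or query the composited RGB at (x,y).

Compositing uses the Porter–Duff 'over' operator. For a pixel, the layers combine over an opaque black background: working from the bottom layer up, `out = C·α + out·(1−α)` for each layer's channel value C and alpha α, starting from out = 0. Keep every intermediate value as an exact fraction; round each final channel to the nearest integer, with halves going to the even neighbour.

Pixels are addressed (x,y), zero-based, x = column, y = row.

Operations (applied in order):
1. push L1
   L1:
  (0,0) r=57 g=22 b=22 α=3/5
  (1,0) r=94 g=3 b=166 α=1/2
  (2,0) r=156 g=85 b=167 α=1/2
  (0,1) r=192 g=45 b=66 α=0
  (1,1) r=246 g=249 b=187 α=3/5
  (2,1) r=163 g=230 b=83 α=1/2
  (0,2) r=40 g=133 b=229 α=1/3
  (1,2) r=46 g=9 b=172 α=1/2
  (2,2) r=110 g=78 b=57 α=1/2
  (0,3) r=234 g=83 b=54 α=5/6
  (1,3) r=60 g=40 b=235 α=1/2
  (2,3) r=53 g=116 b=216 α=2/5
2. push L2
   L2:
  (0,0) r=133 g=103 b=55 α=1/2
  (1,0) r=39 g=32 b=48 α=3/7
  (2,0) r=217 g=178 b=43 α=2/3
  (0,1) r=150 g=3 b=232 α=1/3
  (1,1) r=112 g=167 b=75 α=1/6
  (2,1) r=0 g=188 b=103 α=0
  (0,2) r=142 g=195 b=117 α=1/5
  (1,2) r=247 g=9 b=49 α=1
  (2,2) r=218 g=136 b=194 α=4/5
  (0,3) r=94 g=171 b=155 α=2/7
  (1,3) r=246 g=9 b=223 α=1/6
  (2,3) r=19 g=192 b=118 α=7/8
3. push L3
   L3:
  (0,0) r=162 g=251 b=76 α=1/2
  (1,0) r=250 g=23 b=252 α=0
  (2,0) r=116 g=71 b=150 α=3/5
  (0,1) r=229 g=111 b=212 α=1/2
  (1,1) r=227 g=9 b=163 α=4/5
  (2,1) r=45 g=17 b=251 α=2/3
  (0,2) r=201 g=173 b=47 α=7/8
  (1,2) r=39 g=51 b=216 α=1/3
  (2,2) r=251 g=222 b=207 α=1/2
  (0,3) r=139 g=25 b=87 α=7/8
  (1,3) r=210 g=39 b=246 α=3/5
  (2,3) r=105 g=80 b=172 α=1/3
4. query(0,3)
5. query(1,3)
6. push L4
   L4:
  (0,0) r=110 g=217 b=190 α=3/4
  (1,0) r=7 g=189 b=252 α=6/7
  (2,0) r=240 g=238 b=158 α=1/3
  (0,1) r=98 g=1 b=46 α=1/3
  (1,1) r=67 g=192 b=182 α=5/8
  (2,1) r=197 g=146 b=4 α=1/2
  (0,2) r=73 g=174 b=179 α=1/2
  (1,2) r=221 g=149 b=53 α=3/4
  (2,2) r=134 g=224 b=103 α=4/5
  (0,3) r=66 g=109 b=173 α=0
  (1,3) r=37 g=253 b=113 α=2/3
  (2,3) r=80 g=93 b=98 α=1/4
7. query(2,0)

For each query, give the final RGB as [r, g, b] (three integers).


(0,3) stack=L1,L2,L3; from [0,0,0]:
+L1 (α=5/6) → [195, 415/6, 45]
+L2 (α=2/7) → [1163/7, 4127/42, 535/7]
+L3 (α=7/8) → [3987/28, 11477/336, 2399/28]
→ [142, 34, 86]

(1,3) stack=L1,L2,L3; from [0,0,0]:
+L1 (α=1/2) → [30, 20, 235/2]
+L2 (α=1/6) → [66, 109/6, 1621/12]
+L3 (α=3/5) → [762/5, 92/3, 6049/30]
rounded: [152, 31, 202]

query (2,0) [L1,L2,L3,L4] — begin 0,0,0
+L1 (α=1/2) → [78, 85/2, 167/2]
+L2 (α=2/3) → [512/3, 797/6, 113/2]
+L3 (α=3/5) → [2068/15, 1436/15, 563/5]
+L4 (α=1/3) → [7736/45, 6442/45, 1916/15]
rounded: [172, 143, 128]


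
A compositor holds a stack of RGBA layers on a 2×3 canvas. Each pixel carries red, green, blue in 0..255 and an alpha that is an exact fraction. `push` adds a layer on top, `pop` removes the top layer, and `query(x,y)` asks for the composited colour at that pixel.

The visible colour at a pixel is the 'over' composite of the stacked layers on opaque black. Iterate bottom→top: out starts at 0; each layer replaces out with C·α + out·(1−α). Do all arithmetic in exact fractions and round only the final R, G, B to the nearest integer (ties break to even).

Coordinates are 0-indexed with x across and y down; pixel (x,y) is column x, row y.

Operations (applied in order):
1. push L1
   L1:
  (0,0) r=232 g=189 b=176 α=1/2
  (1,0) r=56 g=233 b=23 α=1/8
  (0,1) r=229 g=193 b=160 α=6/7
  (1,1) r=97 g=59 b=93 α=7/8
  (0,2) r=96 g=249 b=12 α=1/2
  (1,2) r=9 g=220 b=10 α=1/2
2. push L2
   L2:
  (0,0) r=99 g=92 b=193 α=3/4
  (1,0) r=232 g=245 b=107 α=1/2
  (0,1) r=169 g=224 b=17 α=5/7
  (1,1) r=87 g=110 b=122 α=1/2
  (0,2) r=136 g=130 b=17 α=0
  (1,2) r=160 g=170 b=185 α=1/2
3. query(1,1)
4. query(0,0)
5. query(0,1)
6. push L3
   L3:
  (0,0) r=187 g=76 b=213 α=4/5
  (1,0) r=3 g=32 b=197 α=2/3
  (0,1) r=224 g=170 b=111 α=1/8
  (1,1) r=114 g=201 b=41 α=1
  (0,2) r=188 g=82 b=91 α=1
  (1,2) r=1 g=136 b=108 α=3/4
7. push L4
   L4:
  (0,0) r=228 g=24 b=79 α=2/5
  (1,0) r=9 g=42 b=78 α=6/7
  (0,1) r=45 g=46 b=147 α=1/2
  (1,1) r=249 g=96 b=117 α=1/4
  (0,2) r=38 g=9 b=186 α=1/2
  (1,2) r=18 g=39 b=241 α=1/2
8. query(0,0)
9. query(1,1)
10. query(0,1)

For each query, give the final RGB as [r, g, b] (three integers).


at x=1,y=1 over L1,L2:
+L1 (α=7/8) → [679/8, 413/8, 651/8]
+L2 (α=1/2) → [1375/16, 1293/16, 1627/16]
= [86, 81, 102]

(0,0) stack=L1,L2; from [0,0,0]:
L1 α=1/2: [116, 189/2, 88]
L2 α=3/4: [413/4, 741/8, 667/4]
= [103, 93, 167]

query (0,1) [L1,L2] — begin 0,0,0
after L1 α=6/7: [1374/7, 1158/7, 960/7]
after L2 α=5/7: [8663/49, 10156/49, 2515/49]
→ [177, 207, 51]

(0,0) stack=L1,L2,L3,L4; from [0,0,0]:
L1 α=1/2: [116, 189/2, 88]
L2 α=3/4: [413/4, 741/8, 667/4]
L3 α=4/5: [681/4, 3173/40, 815/4]
L4 α=2/5: [3867/20, 11439/200, 3077/20]
→ [193, 57, 154]

query (1,1) [L1,L2,L3,L4] — begin 0,0,0
L1 α=7/8: [679/8, 413/8, 651/8]
L2 α=1/2: [1375/16, 1293/16, 1627/16]
L3 α=1: [114, 201, 41]
L4 α=1/4: [591/4, 699/4, 60]
→ [148, 175, 60]

at x=0,y=1 over L1,L2,L3,L4:
L1 α=6/7: [1374/7, 1158/7, 960/7]
L2 α=5/7: [8663/49, 10156/49, 2515/49]
L3 α=1/8: [10231/56, 5673/28, 823/14]
L4 α=1/2: [12751/112, 6961/56, 2881/28]
→ [114, 124, 103]


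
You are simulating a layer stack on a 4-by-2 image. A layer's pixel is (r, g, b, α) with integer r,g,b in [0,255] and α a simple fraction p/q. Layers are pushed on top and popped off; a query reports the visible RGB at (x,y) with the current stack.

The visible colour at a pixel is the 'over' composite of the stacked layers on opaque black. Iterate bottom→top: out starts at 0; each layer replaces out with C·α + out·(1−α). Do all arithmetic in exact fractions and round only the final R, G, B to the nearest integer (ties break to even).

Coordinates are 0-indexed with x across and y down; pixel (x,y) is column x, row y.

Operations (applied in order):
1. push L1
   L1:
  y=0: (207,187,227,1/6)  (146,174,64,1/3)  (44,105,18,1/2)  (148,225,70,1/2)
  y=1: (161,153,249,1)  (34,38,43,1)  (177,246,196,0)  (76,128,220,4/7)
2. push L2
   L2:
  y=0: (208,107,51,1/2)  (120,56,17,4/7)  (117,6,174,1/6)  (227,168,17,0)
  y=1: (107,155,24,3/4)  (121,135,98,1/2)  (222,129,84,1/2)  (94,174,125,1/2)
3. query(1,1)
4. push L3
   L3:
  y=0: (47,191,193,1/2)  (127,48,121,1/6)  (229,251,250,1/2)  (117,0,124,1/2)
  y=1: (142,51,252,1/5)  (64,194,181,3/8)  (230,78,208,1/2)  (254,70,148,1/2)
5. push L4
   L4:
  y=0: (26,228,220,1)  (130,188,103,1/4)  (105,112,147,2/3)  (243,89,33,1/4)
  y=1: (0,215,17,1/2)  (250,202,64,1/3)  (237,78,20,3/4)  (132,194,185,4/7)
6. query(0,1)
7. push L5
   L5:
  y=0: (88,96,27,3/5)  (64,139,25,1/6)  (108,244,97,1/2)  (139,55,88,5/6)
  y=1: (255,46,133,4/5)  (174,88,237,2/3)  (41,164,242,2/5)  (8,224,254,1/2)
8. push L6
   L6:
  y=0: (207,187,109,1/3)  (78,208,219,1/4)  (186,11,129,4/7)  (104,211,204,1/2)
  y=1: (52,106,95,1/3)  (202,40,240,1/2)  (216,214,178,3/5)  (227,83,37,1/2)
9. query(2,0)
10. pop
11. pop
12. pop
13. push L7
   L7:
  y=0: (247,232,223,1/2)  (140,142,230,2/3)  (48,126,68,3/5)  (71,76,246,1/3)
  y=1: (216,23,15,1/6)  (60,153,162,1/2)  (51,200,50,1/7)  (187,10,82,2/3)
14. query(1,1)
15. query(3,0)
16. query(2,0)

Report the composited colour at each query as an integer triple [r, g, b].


at x=1,y=1 over L1,L2:
+L1 (α=1) → [34, 38, 43]
+L2 (α=1/2) → [155/2, 173/2, 141/2]
= [78, 86, 70]

query (0,1) [L1,L2,L3,L4] — begin 0,0,0
after L1 α=1: [161, 153, 249]
after L2 α=3/4: [241/2, 309/2, 321/4]
after L3 α=1/5: [624/5, 669/5, 573/5]
after L4 α=1/2: [312/5, 872/5, 329/5]
rounded: [62, 174, 66]

query (2,0) [L1,L2,L3,L4,L5,L6] — begin 0,0,0
L1 α=1/2: [22, 105/2, 9]
L2 α=1/6: [227/6, 179/4, 73/2]
L3 α=1/2: [1601/12, 1183/8, 573/4]
L4 α=2/3: [4121/36, 2975/24, 583/4]
L5 α=1/2: [8009/72, 8831/48, 971/8]
L6 α=4/7: [3695/24, 9535/112, 7041/56]
→ [154, 85, 126]

at x=1,y=1 over L1,L2,L3,L7:
+L1 (α=1) → [34, 38, 43]
+L2 (α=1/2) → [155/2, 173/2, 141/2]
+L3 (α=3/8) → [1159/16, 2029/16, 1791/16]
+L7 (α=1/2) → [2119/32, 4477/32, 4383/32]
→ [66, 140, 137]

(3,0) stack=L1,L2,L3,L7; from [0,0,0]:
after L1 α=1/2: [74, 225/2, 35]
after L2 α=0: [74, 225/2, 35]
after L3 α=1/2: [191/2, 225/4, 159/2]
after L7 α=1/3: [262/3, 377/6, 135]
rounded: [87, 63, 135]

query (2,0) [L1,L2,L3,L7] — begin 0,0,0
after L1 α=1/2: [22, 105/2, 9]
after L2 α=1/6: [227/6, 179/4, 73/2]
after L3 α=1/2: [1601/12, 1183/8, 573/4]
after L7 α=3/5: [493/6, 539/4, 981/10]
= [82, 135, 98]


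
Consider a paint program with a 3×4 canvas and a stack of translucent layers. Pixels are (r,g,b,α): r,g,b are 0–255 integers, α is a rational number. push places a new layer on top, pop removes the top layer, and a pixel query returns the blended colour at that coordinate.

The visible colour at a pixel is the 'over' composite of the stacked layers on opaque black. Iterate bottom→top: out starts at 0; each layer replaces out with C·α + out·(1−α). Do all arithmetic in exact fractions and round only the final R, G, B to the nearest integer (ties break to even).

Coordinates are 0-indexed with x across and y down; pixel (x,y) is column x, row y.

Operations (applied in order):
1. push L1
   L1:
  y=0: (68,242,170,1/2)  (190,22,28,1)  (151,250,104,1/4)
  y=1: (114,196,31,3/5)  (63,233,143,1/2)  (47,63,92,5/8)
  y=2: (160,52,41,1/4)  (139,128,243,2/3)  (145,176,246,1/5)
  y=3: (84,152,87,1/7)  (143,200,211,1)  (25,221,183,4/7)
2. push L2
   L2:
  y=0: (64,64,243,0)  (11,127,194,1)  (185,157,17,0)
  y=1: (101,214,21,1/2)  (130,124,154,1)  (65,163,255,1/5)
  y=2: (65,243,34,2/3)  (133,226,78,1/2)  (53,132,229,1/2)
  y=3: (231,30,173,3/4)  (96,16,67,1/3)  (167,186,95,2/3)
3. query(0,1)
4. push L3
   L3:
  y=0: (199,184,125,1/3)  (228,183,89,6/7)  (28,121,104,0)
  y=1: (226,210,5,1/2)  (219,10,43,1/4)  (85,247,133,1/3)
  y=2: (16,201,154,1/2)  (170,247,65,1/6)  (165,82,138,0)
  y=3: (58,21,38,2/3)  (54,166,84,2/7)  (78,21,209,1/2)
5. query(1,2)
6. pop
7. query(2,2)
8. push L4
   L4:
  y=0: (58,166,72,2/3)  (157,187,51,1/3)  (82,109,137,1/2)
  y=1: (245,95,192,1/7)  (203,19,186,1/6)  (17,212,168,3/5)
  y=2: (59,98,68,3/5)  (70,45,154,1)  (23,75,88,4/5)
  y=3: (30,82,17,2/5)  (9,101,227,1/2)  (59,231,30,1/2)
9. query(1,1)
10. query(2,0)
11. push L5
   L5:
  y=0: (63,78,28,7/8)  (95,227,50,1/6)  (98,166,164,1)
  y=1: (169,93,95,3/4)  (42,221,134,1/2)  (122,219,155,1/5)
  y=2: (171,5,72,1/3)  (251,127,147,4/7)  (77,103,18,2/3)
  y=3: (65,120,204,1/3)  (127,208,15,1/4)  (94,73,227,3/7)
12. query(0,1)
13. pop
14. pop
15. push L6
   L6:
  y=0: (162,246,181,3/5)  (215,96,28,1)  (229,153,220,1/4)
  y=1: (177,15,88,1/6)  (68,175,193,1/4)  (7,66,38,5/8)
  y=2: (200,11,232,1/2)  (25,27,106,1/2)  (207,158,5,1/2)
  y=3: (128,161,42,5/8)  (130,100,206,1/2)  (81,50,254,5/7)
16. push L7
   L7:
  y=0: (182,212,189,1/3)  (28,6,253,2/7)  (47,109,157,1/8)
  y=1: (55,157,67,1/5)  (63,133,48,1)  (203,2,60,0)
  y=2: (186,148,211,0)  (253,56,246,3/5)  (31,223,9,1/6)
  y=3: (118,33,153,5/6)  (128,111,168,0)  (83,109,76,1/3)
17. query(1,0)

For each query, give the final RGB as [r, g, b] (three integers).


(0,1) stack=L1,L2; from [0,0,0]:
+L1 (α=3/5) → [342/5, 588/5, 93/5]
+L2 (α=1/2) → [847/10, 829/5, 99/5]
rounded: [85, 166, 20]

query (1,2) [L1,L2,L3] — begin 0,0,0
+L1 (α=2/3) → [278/3, 256/3, 162]
+L2 (α=1/2) → [677/6, 467/3, 120]
+L3 (α=1/6) → [4405/36, 1538/9, 665/6]
= [122, 171, 111]

(2,2) stack=L1,L2; from [0,0,0]:
+L1 (α=1/5) → [29, 176/5, 246/5]
+L2 (α=1/2) → [41, 418/5, 1391/10]
→ [41, 84, 139]

query (1,1) [L1,L2,L4] — begin 0,0,0
after L1 α=1/2: [63/2, 233/2, 143/2]
after L2 α=1: [130, 124, 154]
after L4 α=1/6: [853/6, 213/2, 478/3]
rounded: [142, 106, 159]

(2,0) stack=L1,L2,L4; from [0,0,0]:
+L1 (α=1/4) → [151/4, 125/2, 26]
+L2 (α=0) → [151/4, 125/2, 26]
+L4 (α=1/2) → [479/8, 343/4, 163/2]
rounded: [60, 86, 82]

(0,1) stack=L1,L2,L4,L5; from [0,0,0]:
+L1 (α=3/5) → [342/5, 588/5, 93/5]
+L2 (α=1/2) → [847/10, 829/5, 99/5]
+L4 (α=1/7) → [538/5, 5449/35, 222/5]
+L5 (α=3/4) → [3073/20, 7607/70, 1647/20]
→ [154, 109, 82]

(1,0) stack=L1,L2,L6,L7; from [0,0,0]:
after L1 α=1: [190, 22, 28]
after L2 α=1: [11, 127, 194]
after L6 α=1: [215, 96, 28]
after L7 α=2/7: [1131/7, 492/7, 646/7]
rounded: [162, 70, 92]
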